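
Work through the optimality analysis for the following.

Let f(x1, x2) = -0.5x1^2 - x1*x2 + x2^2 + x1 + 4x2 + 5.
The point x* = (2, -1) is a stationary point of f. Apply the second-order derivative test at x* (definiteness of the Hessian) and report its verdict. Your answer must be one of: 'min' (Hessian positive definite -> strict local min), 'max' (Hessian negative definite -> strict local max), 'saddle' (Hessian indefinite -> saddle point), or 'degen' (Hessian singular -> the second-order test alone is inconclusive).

Compute the Hessian H = grad^2 f:
  H = [[-1, -1], [-1, 2]]
Verify stationarity: grad f(x*) = H x* + g = (0, 0).
Eigenvalues of H: -1.3028, 2.3028.
Eigenvalues have mixed signs, so H is indefinite -> x* is a saddle point.

saddle


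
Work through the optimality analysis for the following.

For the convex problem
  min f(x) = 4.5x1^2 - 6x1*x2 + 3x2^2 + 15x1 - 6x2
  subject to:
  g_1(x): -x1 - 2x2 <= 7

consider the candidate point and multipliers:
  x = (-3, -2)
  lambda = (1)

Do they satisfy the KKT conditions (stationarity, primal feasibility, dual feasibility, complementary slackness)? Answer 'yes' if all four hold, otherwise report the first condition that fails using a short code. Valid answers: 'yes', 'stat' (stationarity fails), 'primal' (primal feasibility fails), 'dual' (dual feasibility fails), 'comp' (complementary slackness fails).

Gradient of f: grad f(x) = Q x + c = (0, 0)
Constraint values g_i(x) = a_i^T x - b_i:
  g_1((-3, -2)) = 0
Stationarity residual: grad f(x) + sum_i lambda_i a_i = (-1, -2)
  -> stationarity FAILS
Primal feasibility (all g_i <= 0): OK
Dual feasibility (all lambda_i >= 0): OK
Complementary slackness (lambda_i * g_i(x) = 0 for all i): OK

Verdict: the first failing condition is stationarity -> stat.

stat


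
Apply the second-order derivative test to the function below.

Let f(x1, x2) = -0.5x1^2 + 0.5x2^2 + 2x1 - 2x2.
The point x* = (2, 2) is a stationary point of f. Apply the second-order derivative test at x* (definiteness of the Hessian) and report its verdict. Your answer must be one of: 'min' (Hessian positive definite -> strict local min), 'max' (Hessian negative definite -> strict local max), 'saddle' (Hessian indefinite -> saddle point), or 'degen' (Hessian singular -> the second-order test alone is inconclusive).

Compute the Hessian H = grad^2 f:
  H = [[-1, 0], [0, 1]]
Verify stationarity: grad f(x*) = H x* + g = (0, 0).
Eigenvalues of H: -1, 1.
Eigenvalues have mixed signs, so H is indefinite -> x* is a saddle point.

saddle


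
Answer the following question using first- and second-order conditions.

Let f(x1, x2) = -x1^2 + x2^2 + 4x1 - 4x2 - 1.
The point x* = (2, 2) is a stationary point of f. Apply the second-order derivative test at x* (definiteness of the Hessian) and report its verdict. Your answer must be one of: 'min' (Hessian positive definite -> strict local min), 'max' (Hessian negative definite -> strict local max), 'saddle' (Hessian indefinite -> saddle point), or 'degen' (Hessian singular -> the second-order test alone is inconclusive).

Compute the Hessian H = grad^2 f:
  H = [[-2, 0], [0, 2]]
Verify stationarity: grad f(x*) = H x* + g = (0, 0).
Eigenvalues of H: -2, 2.
Eigenvalues have mixed signs, so H is indefinite -> x* is a saddle point.

saddle


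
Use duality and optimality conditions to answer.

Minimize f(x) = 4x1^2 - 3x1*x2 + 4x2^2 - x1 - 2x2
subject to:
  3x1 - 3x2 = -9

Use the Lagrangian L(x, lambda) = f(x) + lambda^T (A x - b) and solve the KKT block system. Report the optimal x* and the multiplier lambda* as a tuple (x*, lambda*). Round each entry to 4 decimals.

Form the Lagrangian:
  L(x, lambda) = (1/2) x^T Q x + c^T x + lambda^T (A x - b)
Stationarity (grad_x L = 0): Q x + c + A^T lambda = 0.
Primal feasibility: A x = b.

This gives the KKT block system:
  [ Q   A^T ] [ x     ]   [-c ]
  [ A    0  ] [ lambda ] = [ b ]

Solving the linear system:
  x*      = (-1.2, 1.8)
  lambda* = (5.3333)
  f(x*)   = 22.8

x* = (-1.2, 1.8), lambda* = (5.3333)


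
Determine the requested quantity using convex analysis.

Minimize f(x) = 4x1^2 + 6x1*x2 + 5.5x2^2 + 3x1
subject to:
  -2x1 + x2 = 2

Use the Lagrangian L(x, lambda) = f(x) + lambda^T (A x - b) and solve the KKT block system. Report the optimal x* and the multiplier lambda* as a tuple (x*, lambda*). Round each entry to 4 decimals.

Form the Lagrangian:
  L(x, lambda) = (1/2) x^T Q x + c^T x + lambda^T (A x - b)
Stationarity (grad_x L = 0): Q x + c + A^T lambda = 0.
Primal feasibility: A x = b.

This gives the KKT block system:
  [ Q   A^T ] [ x     ]   [-c ]
  [ A    0  ] [ lambda ] = [ b ]

Solving the linear system:
  x*      = (-0.7763, 0.4474)
  lambda* = (-0.2632)
  f(x*)   = -0.9013

x* = (-0.7763, 0.4474), lambda* = (-0.2632)


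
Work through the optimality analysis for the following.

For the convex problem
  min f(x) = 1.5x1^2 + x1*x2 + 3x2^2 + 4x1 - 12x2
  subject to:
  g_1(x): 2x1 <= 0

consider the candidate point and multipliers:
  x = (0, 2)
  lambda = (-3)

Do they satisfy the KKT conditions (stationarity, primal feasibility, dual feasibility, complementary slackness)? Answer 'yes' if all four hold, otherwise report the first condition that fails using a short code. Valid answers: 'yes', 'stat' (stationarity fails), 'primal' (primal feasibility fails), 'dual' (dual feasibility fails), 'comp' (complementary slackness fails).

Gradient of f: grad f(x) = Q x + c = (6, 0)
Constraint values g_i(x) = a_i^T x - b_i:
  g_1((0, 2)) = 0
Stationarity residual: grad f(x) + sum_i lambda_i a_i = (0, 0)
  -> stationarity OK
Primal feasibility (all g_i <= 0): OK
Dual feasibility (all lambda_i >= 0): FAILS
Complementary slackness (lambda_i * g_i(x) = 0 for all i): OK

Verdict: the first failing condition is dual_feasibility -> dual.

dual


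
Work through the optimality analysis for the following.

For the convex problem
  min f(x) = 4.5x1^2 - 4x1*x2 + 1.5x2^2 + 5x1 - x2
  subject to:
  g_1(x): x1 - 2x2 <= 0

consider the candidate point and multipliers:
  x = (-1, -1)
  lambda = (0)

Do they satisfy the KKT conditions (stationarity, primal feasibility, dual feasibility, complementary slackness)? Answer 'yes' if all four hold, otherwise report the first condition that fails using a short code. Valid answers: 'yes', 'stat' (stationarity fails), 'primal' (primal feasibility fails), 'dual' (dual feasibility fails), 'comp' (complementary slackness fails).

Gradient of f: grad f(x) = Q x + c = (0, 0)
Constraint values g_i(x) = a_i^T x - b_i:
  g_1((-1, -1)) = 1
Stationarity residual: grad f(x) + sum_i lambda_i a_i = (0, 0)
  -> stationarity OK
Primal feasibility (all g_i <= 0): FAILS
Dual feasibility (all lambda_i >= 0): OK
Complementary slackness (lambda_i * g_i(x) = 0 for all i): OK

Verdict: the first failing condition is primal_feasibility -> primal.

primal


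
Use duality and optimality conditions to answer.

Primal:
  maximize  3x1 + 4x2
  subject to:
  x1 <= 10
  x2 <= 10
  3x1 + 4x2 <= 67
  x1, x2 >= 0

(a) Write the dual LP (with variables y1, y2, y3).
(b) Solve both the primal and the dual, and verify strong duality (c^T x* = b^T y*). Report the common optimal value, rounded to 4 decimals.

The standard primal-dual pair for 'max c^T x s.t. A x <= b, x >= 0' is:
  Dual:  min b^T y  s.t.  A^T y >= c,  y >= 0.

So the dual LP is:
  minimize  10y1 + 10y2 + 67y3
  subject to:
    y1 + 3y3 >= 3
    y2 + 4y3 >= 4
    y1, y2, y3 >= 0

Solving the primal: x* = (9, 10).
  primal value c^T x* = 67.
Solving the dual: y* = (0, 0, 1).
  dual value b^T y* = 67.
Strong duality: c^T x* = b^T y*. Confirmed.

67


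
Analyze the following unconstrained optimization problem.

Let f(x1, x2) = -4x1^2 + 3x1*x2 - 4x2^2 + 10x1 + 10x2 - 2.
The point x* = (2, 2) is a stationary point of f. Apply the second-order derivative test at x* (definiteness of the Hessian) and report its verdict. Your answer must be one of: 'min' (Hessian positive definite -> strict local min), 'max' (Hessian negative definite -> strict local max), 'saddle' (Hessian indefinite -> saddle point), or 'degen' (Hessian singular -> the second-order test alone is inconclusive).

Compute the Hessian H = grad^2 f:
  H = [[-8, 3], [3, -8]]
Verify stationarity: grad f(x*) = H x* + g = (0, 0).
Eigenvalues of H: -11, -5.
Both eigenvalues < 0, so H is negative definite -> x* is a strict local max.

max


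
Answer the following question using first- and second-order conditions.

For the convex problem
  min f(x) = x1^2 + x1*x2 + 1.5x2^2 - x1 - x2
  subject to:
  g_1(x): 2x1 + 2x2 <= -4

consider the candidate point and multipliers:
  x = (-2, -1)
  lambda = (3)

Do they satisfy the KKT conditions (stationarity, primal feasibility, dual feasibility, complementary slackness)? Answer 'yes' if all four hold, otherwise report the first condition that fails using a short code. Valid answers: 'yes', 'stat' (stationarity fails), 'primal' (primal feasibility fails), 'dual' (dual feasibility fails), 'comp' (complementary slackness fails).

Gradient of f: grad f(x) = Q x + c = (-6, -6)
Constraint values g_i(x) = a_i^T x - b_i:
  g_1((-2, -1)) = -2
Stationarity residual: grad f(x) + sum_i lambda_i a_i = (0, 0)
  -> stationarity OK
Primal feasibility (all g_i <= 0): OK
Dual feasibility (all lambda_i >= 0): OK
Complementary slackness (lambda_i * g_i(x) = 0 for all i): FAILS

Verdict: the first failing condition is complementary_slackness -> comp.

comp


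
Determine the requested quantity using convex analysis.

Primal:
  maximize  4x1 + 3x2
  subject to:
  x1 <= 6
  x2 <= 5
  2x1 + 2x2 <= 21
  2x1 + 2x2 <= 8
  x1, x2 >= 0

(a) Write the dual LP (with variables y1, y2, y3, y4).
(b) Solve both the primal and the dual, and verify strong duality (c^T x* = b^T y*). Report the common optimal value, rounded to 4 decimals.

The standard primal-dual pair for 'max c^T x s.t. A x <= b, x >= 0' is:
  Dual:  min b^T y  s.t.  A^T y >= c,  y >= 0.

So the dual LP is:
  minimize  6y1 + 5y2 + 21y3 + 8y4
  subject to:
    y1 + 2y3 + 2y4 >= 4
    y2 + 2y3 + 2y4 >= 3
    y1, y2, y3, y4 >= 0

Solving the primal: x* = (4, 0).
  primal value c^T x* = 16.
Solving the dual: y* = (0, 0, 0, 2).
  dual value b^T y* = 16.
Strong duality: c^T x* = b^T y*. Confirmed.

16


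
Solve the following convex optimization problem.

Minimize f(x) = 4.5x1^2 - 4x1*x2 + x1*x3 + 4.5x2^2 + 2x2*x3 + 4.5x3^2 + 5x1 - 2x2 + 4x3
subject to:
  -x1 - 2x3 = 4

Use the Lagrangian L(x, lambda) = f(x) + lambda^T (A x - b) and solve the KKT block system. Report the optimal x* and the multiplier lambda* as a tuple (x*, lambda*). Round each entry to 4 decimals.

Form the Lagrangian:
  L(x, lambda) = (1/2) x^T Q x + c^T x + lambda^T (A x - b)
Stationarity (grad_x L = 0): Q x + c + A^T lambda = 0.
Primal feasibility: A x = b.

This gives the KKT block system:
  [ Q   A^T ] [ x     ]   [-c ]
  [ A    0  ] [ lambda ] = [ b ]

Solving the linear system:
  x*      = (-0.8922, 0.171, -1.5539)
  lambda* = (-5.2677)
  f(x*)   = 5.026

x* = (-0.8922, 0.171, -1.5539), lambda* = (-5.2677)


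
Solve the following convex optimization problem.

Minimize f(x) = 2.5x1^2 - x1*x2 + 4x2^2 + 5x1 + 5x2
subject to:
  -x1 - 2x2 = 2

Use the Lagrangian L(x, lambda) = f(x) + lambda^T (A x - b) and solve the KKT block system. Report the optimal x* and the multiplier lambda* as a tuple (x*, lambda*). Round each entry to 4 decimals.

Form the Lagrangian:
  L(x, lambda) = (1/2) x^T Q x + c^T x + lambda^T (A x - b)
Stationarity (grad_x L = 0): Q x + c + A^T lambda = 0.
Primal feasibility: A x = b.

This gives the KKT block system:
  [ Q   A^T ] [ x     ]   [-c ]
  [ A    0  ] [ lambda ] = [ b ]

Solving the linear system:
  x*      = (-0.9375, -0.5312)
  lambda* = (0.8438)
  f(x*)   = -4.5156

x* = (-0.9375, -0.5312), lambda* = (0.8438)


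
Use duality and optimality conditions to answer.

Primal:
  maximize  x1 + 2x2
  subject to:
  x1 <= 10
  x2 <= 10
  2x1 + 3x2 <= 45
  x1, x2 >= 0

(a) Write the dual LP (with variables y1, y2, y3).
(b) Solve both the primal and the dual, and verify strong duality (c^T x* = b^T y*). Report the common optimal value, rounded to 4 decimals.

The standard primal-dual pair for 'max c^T x s.t. A x <= b, x >= 0' is:
  Dual:  min b^T y  s.t.  A^T y >= c,  y >= 0.

So the dual LP is:
  minimize  10y1 + 10y2 + 45y3
  subject to:
    y1 + 2y3 >= 1
    y2 + 3y3 >= 2
    y1, y2, y3 >= 0

Solving the primal: x* = (7.5, 10).
  primal value c^T x* = 27.5.
Solving the dual: y* = (0, 0.5, 0.5).
  dual value b^T y* = 27.5.
Strong duality: c^T x* = b^T y*. Confirmed.

27.5


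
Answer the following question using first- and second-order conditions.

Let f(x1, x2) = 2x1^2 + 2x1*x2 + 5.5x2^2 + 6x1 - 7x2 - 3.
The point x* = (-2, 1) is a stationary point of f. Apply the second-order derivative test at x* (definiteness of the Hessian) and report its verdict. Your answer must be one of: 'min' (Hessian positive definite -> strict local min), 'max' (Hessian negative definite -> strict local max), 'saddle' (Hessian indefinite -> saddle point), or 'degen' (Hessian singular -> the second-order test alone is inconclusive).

Compute the Hessian H = grad^2 f:
  H = [[4, 2], [2, 11]]
Verify stationarity: grad f(x*) = H x* + g = (0, 0).
Eigenvalues of H: 3.4689, 11.5311.
Both eigenvalues > 0, so H is positive definite -> x* is a strict local min.

min


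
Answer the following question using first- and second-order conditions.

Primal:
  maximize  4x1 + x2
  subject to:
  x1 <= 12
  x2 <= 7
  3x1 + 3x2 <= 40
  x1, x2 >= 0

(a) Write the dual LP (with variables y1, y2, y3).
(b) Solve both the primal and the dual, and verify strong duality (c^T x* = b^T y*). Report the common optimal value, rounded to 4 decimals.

The standard primal-dual pair for 'max c^T x s.t. A x <= b, x >= 0' is:
  Dual:  min b^T y  s.t.  A^T y >= c,  y >= 0.

So the dual LP is:
  minimize  12y1 + 7y2 + 40y3
  subject to:
    y1 + 3y3 >= 4
    y2 + 3y3 >= 1
    y1, y2, y3 >= 0

Solving the primal: x* = (12, 1.3333).
  primal value c^T x* = 49.3333.
Solving the dual: y* = (3, 0, 0.3333).
  dual value b^T y* = 49.3333.
Strong duality: c^T x* = b^T y*. Confirmed.

49.3333


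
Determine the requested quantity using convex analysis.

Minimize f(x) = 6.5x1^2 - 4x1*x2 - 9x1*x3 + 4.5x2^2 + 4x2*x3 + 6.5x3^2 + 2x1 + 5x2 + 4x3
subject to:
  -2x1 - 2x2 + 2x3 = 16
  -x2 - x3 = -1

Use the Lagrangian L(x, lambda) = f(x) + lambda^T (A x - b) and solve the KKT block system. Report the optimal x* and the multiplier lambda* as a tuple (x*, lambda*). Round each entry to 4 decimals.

Form the Lagrangian:
  L(x, lambda) = (1/2) x^T Q x + c^T x + lambda^T (A x - b)
Stationarity (grad_x L = 0): Q x + c + A^T lambda = 0.
Primal feasibility: A x = b.

This gives the KKT block system:
  [ Q   A^T ] [ x     ]   [-c ]
  [ A    0  ] [ lambda ] = [ b ]

Solving the linear system:
  x*      = (-0.3478, -3.3261, 4.3261)
  lambda* = (-14.0761, 21.913)
  f(x*)   = 123.5543

x* = (-0.3478, -3.3261, 4.3261), lambda* = (-14.0761, 21.913)


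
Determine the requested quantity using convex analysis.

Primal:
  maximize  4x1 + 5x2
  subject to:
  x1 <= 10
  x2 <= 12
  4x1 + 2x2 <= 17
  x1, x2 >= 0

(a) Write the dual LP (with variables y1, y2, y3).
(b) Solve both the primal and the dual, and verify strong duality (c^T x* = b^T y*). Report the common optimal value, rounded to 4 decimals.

The standard primal-dual pair for 'max c^T x s.t. A x <= b, x >= 0' is:
  Dual:  min b^T y  s.t.  A^T y >= c,  y >= 0.

So the dual LP is:
  minimize  10y1 + 12y2 + 17y3
  subject to:
    y1 + 4y3 >= 4
    y2 + 2y3 >= 5
    y1, y2, y3 >= 0

Solving the primal: x* = (0, 8.5).
  primal value c^T x* = 42.5.
Solving the dual: y* = (0, 0, 2.5).
  dual value b^T y* = 42.5.
Strong duality: c^T x* = b^T y*. Confirmed.

42.5


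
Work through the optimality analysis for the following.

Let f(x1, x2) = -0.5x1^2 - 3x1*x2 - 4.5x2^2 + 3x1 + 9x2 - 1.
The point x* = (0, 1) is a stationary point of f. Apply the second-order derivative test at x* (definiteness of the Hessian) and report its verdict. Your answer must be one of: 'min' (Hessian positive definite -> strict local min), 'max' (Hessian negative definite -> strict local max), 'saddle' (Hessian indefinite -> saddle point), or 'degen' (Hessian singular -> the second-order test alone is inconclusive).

Compute the Hessian H = grad^2 f:
  H = [[-1, -3], [-3, -9]]
Verify stationarity: grad f(x*) = H x* + g = (0, 0).
Eigenvalues of H: -10, 0.
H has a zero eigenvalue (singular; negative semidefinite but not definite), so H is neither positive definite, negative definite, nor indefinite. The second-order test alone is inconclusive -> degen.
(Indeed, f is constant along the null direction of H through x*, so x* is not a strict local extremum.)

degen


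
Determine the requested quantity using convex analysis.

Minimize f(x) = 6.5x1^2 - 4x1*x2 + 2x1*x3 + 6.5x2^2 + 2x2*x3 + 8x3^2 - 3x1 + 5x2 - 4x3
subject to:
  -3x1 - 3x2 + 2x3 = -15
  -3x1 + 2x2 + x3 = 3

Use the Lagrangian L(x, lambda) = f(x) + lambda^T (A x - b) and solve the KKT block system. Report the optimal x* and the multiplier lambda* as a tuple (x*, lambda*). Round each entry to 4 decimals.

Form the Lagrangian:
  L(x, lambda) = (1/2) x^T Q x + c^T x + lambda^T (A x - b)
Stationarity (grad_x L = 0): Q x + c + A^T lambda = 0.
Primal feasibility: A x = b.

This gives the KKT block system:
  [ Q   A^T ] [ x     ]   [-c ]
  [ A    0  ] [ lambda ] = [ b ]

Solving the linear system:
  x*      = (1.0575, 3.4532, -0.734)
  lambda* = (8.2342, -9.7455)
  f(x*)   = 84.8898

x* = (1.0575, 3.4532, -0.734), lambda* = (8.2342, -9.7455)


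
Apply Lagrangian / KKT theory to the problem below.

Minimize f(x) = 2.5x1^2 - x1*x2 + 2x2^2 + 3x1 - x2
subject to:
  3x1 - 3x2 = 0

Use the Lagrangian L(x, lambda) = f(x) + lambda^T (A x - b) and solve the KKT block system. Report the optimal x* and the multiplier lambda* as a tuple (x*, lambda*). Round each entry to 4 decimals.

Form the Lagrangian:
  L(x, lambda) = (1/2) x^T Q x + c^T x + lambda^T (A x - b)
Stationarity (grad_x L = 0): Q x + c + A^T lambda = 0.
Primal feasibility: A x = b.

This gives the KKT block system:
  [ Q   A^T ] [ x     ]   [-c ]
  [ A    0  ] [ lambda ] = [ b ]

Solving the linear system:
  x*      = (-0.2857, -0.2857)
  lambda* = (-0.619)
  f(x*)   = -0.2857

x* = (-0.2857, -0.2857), lambda* = (-0.619)


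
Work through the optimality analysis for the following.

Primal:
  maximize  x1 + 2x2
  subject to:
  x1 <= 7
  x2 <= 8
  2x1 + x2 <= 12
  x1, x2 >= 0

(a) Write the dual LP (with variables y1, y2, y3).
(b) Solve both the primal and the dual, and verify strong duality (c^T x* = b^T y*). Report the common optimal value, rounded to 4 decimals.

The standard primal-dual pair for 'max c^T x s.t. A x <= b, x >= 0' is:
  Dual:  min b^T y  s.t.  A^T y >= c,  y >= 0.

So the dual LP is:
  minimize  7y1 + 8y2 + 12y3
  subject to:
    y1 + 2y3 >= 1
    y2 + y3 >= 2
    y1, y2, y3 >= 0

Solving the primal: x* = (2, 8).
  primal value c^T x* = 18.
Solving the dual: y* = (0, 1.5, 0.5).
  dual value b^T y* = 18.
Strong duality: c^T x* = b^T y*. Confirmed.

18


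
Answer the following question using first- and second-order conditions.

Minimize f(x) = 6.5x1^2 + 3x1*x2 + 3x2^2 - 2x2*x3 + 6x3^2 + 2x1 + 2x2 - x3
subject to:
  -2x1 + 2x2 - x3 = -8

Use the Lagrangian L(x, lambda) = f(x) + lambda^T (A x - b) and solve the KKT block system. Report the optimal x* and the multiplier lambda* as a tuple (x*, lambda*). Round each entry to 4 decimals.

Form the Lagrangian:
  L(x, lambda) = (1/2) x^T Q x + c^T x + lambda^T (A x - b)
Stationarity (grad_x L = 0): Q x + c + A^T lambda = 0.
Primal feasibility: A x = b.

This gives the KKT block system:
  [ Q   A^T ] [ x     ]   [-c ]
  [ A    0  ] [ lambda ] = [ b ]

Solving the linear system:
  x*      = (1.2729, -2.6916, 0.0711)
  lambda* = (5.2364)
  f(x*)   = 19.4916

x* = (1.2729, -2.6916, 0.0711), lambda* = (5.2364)


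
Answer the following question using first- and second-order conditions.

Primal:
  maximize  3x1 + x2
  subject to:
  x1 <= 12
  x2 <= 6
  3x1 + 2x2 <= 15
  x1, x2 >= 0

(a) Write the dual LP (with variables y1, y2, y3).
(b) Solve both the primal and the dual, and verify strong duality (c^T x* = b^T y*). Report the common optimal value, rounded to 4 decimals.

The standard primal-dual pair for 'max c^T x s.t. A x <= b, x >= 0' is:
  Dual:  min b^T y  s.t.  A^T y >= c,  y >= 0.

So the dual LP is:
  minimize  12y1 + 6y2 + 15y3
  subject to:
    y1 + 3y3 >= 3
    y2 + 2y3 >= 1
    y1, y2, y3 >= 0

Solving the primal: x* = (5, 0).
  primal value c^T x* = 15.
Solving the dual: y* = (0, 0, 1).
  dual value b^T y* = 15.
Strong duality: c^T x* = b^T y*. Confirmed.

15


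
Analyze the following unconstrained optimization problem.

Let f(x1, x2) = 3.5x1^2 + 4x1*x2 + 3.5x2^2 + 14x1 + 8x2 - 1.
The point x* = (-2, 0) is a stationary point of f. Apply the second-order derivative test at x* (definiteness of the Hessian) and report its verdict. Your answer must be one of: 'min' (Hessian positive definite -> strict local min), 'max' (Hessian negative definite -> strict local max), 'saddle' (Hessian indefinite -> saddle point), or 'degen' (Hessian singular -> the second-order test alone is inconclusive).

Compute the Hessian H = grad^2 f:
  H = [[7, 4], [4, 7]]
Verify stationarity: grad f(x*) = H x* + g = (0, 0).
Eigenvalues of H: 3, 11.
Both eigenvalues > 0, so H is positive definite -> x* is a strict local min.

min


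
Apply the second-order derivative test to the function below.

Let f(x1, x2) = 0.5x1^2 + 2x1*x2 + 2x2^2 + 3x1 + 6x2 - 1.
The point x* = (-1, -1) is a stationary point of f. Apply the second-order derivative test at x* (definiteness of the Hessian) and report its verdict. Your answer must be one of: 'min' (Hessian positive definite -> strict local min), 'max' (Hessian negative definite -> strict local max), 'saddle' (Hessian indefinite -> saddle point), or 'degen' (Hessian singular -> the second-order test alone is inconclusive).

Compute the Hessian H = grad^2 f:
  H = [[1, 2], [2, 4]]
Verify stationarity: grad f(x*) = H x* + g = (0, 0).
Eigenvalues of H: 0, 5.
H has a zero eigenvalue (singular; positive semidefinite but not definite), so H is neither positive definite, negative definite, nor indefinite. The second-order test alone is inconclusive -> degen.
(Indeed, f is constant along the null direction of H through x*, so x* is not a strict local extremum.)

degen


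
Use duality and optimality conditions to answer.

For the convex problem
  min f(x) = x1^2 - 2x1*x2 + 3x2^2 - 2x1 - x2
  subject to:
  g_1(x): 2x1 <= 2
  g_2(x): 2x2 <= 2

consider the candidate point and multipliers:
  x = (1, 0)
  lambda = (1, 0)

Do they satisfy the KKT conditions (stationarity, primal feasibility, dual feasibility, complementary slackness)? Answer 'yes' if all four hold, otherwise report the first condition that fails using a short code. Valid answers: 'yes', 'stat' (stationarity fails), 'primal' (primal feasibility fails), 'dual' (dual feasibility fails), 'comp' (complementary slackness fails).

Gradient of f: grad f(x) = Q x + c = (0, -3)
Constraint values g_i(x) = a_i^T x - b_i:
  g_1((1, 0)) = 0
  g_2((1, 0)) = -2
Stationarity residual: grad f(x) + sum_i lambda_i a_i = (2, -3)
  -> stationarity FAILS
Primal feasibility (all g_i <= 0): OK
Dual feasibility (all lambda_i >= 0): OK
Complementary slackness (lambda_i * g_i(x) = 0 for all i): OK

Verdict: the first failing condition is stationarity -> stat.

stat


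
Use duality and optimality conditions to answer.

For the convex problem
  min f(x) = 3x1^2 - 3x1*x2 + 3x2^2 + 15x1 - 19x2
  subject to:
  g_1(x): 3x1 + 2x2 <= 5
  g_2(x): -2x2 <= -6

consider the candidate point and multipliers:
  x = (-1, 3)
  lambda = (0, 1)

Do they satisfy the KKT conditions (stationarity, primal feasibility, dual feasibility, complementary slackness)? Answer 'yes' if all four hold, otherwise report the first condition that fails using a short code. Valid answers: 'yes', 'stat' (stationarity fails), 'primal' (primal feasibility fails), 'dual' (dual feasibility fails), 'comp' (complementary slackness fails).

Gradient of f: grad f(x) = Q x + c = (0, 2)
Constraint values g_i(x) = a_i^T x - b_i:
  g_1((-1, 3)) = -2
  g_2((-1, 3)) = 0
Stationarity residual: grad f(x) + sum_i lambda_i a_i = (0, 0)
  -> stationarity OK
Primal feasibility (all g_i <= 0): OK
Dual feasibility (all lambda_i >= 0): OK
Complementary slackness (lambda_i * g_i(x) = 0 for all i): OK

Verdict: yes, KKT holds.

yes


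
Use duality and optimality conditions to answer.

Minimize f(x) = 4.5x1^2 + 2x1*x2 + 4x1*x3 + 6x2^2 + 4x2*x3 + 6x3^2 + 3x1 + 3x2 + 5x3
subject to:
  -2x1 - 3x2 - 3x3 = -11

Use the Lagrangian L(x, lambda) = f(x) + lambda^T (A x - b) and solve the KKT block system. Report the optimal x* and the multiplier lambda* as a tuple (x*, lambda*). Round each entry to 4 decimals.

Form the Lagrangian:
  L(x, lambda) = (1/2) x^T Q x + c^T x + lambda^T (A x - b)
Stationarity (grad_x L = 0): Q x + c + A^T lambda = 0.
Primal feasibility: A x = b.

This gives the KKT block system:
  [ Q   A^T ] [ x     ]   [-c ]
  [ A    0  ] [ lambda ] = [ b ]

Solving the linear system:
  x*      = (1.0201, 1.7458, 1.2408)
  lambda* = (10.3177)
  f(x*)   = 63.9983

x* = (1.0201, 1.7458, 1.2408), lambda* = (10.3177)


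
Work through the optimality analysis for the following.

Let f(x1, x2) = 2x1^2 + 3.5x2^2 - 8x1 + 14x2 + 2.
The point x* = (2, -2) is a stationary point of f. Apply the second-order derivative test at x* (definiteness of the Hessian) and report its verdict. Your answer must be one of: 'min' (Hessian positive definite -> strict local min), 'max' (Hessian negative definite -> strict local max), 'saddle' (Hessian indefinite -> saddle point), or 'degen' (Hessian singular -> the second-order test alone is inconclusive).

Compute the Hessian H = grad^2 f:
  H = [[4, 0], [0, 7]]
Verify stationarity: grad f(x*) = H x* + g = (0, 0).
Eigenvalues of H: 4, 7.
Both eigenvalues > 0, so H is positive definite -> x* is a strict local min.

min


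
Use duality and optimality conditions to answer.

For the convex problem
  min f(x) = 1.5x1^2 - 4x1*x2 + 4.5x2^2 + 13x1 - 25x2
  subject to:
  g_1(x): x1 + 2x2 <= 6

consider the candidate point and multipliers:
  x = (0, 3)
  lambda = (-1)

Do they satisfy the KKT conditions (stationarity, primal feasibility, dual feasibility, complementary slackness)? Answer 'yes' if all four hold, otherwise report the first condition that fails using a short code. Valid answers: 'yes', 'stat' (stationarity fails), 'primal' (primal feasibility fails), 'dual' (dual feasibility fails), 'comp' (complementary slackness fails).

Gradient of f: grad f(x) = Q x + c = (1, 2)
Constraint values g_i(x) = a_i^T x - b_i:
  g_1((0, 3)) = 0
Stationarity residual: grad f(x) + sum_i lambda_i a_i = (0, 0)
  -> stationarity OK
Primal feasibility (all g_i <= 0): OK
Dual feasibility (all lambda_i >= 0): FAILS
Complementary slackness (lambda_i * g_i(x) = 0 for all i): OK

Verdict: the first failing condition is dual_feasibility -> dual.

dual


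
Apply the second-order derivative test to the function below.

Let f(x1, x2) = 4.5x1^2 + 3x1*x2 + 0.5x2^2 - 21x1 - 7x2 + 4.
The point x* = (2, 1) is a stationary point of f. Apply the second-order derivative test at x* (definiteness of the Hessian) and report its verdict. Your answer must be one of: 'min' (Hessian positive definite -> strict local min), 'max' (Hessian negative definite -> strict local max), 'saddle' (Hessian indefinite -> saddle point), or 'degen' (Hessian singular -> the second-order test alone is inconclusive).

Compute the Hessian H = grad^2 f:
  H = [[9, 3], [3, 1]]
Verify stationarity: grad f(x*) = H x* + g = (0, 0).
Eigenvalues of H: 0, 10.
H has a zero eigenvalue (singular; positive semidefinite but not definite), so H is neither positive definite, negative definite, nor indefinite. The second-order test alone is inconclusive -> degen.
(Indeed, f is constant along the null direction of H through x*, so x* is not a strict local extremum.)

degen


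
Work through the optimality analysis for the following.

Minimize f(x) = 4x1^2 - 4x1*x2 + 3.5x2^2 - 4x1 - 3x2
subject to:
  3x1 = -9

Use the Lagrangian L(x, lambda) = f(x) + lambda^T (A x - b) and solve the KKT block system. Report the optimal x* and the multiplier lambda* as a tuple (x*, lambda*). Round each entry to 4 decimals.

Form the Lagrangian:
  L(x, lambda) = (1/2) x^T Q x + c^T x + lambda^T (A x - b)
Stationarity (grad_x L = 0): Q x + c + A^T lambda = 0.
Primal feasibility: A x = b.

This gives the KKT block system:
  [ Q   A^T ] [ x     ]   [-c ]
  [ A    0  ] [ lambda ] = [ b ]

Solving the linear system:
  x*      = (-3, -1.2857)
  lambda* = (7.619)
  f(x*)   = 42.2143

x* = (-3, -1.2857), lambda* = (7.619)


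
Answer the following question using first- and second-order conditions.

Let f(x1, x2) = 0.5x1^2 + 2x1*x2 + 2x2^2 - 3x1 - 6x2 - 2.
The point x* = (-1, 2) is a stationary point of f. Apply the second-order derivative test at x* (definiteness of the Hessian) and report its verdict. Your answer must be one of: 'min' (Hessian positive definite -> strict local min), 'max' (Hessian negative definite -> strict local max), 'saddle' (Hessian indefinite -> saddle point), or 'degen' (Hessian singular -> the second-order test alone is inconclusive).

Compute the Hessian H = grad^2 f:
  H = [[1, 2], [2, 4]]
Verify stationarity: grad f(x*) = H x* + g = (0, 0).
Eigenvalues of H: 0, 5.
H has a zero eigenvalue (singular; positive semidefinite but not definite), so H is neither positive definite, negative definite, nor indefinite. The second-order test alone is inconclusive -> degen.
(Indeed, f is constant along the null direction of H through x*, so x* is not a strict local extremum.)

degen


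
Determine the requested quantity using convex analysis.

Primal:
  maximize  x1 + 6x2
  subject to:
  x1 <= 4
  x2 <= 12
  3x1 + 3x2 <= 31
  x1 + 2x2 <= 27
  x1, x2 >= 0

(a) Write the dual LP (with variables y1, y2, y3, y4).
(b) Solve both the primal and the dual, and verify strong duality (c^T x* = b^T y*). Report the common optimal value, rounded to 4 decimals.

The standard primal-dual pair for 'max c^T x s.t. A x <= b, x >= 0' is:
  Dual:  min b^T y  s.t.  A^T y >= c,  y >= 0.

So the dual LP is:
  minimize  4y1 + 12y2 + 31y3 + 27y4
  subject to:
    y1 + 3y3 + y4 >= 1
    y2 + 3y3 + 2y4 >= 6
    y1, y2, y3, y4 >= 0

Solving the primal: x* = (0, 10.3333).
  primal value c^T x* = 62.
Solving the dual: y* = (0, 0, 2, 0).
  dual value b^T y* = 62.
Strong duality: c^T x* = b^T y*. Confirmed.

62


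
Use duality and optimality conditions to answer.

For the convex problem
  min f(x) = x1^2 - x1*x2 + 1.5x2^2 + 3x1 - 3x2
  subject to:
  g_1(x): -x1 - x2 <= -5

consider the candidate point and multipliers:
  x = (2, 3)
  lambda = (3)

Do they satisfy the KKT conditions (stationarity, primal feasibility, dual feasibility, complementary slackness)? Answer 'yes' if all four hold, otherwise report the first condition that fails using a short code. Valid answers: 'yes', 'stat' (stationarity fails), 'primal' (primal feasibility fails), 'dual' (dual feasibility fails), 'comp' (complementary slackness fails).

Gradient of f: grad f(x) = Q x + c = (4, 4)
Constraint values g_i(x) = a_i^T x - b_i:
  g_1((2, 3)) = 0
Stationarity residual: grad f(x) + sum_i lambda_i a_i = (1, 1)
  -> stationarity FAILS
Primal feasibility (all g_i <= 0): OK
Dual feasibility (all lambda_i >= 0): OK
Complementary slackness (lambda_i * g_i(x) = 0 for all i): OK

Verdict: the first failing condition is stationarity -> stat.

stat


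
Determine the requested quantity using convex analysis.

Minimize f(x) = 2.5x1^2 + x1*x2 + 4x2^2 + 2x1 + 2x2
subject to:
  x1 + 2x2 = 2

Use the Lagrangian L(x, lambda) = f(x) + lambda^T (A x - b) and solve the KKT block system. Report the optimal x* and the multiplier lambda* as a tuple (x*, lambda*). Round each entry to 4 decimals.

Form the Lagrangian:
  L(x, lambda) = (1/2) x^T Q x + c^T x + lambda^T (A x - b)
Stationarity (grad_x L = 0): Q x + c + A^T lambda = 0.
Primal feasibility: A x = b.

This gives the KKT block system:
  [ Q   A^T ] [ x     ]   [-c ]
  [ A    0  ] [ lambda ] = [ b ]

Solving the linear system:
  x*      = (0.3333, 0.8333)
  lambda* = (-4.5)
  f(x*)   = 5.6667

x* = (0.3333, 0.8333), lambda* = (-4.5)


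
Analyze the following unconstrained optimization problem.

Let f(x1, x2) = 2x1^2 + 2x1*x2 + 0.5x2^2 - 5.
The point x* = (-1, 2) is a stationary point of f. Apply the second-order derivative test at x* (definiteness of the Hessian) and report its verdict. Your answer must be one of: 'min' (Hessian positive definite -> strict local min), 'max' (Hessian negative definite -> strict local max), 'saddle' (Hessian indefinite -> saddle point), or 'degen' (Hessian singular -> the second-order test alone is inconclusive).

Compute the Hessian H = grad^2 f:
  H = [[4, 2], [2, 1]]
Verify stationarity: grad f(x*) = H x* + g = (0, 0).
Eigenvalues of H: 0, 5.
H has a zero eigenvalue (singular; positive semidefinite but not definite), so H is neither positive definite, negative definite, nor indefinite. The second-order test alone is inconclusive -> degen.
(Indeed, f is constant along the null direction of H through x*, so x* is not a strict local extremum.)

degen


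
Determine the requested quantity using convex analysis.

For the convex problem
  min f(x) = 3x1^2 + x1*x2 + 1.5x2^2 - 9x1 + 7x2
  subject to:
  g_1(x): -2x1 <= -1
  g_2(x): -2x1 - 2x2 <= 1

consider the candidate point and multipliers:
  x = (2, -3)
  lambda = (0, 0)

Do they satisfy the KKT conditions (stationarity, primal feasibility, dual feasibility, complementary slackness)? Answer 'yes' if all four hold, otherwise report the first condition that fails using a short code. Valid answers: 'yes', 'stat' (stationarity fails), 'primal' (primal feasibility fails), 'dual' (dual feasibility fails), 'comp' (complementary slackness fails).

Gradient of f: grad f(x) = Q x + c = (0, 0)
Constraint values g_i(x) = a_i^T x - b_i:
  g_1((2, -3)) = -3
  g_2((2, -3)) = 1
Stationarity residual: grad f(x) + sum_i lambda_i a_i = (0, 0)
  -> stationarity OK
Primal feasibility (all g_i <= 0): FAILS
Dual feasibility (all lambda_i >= 0): OK
Complementary slackness (lambda_i * g_i(x) = 0 for all i): OK

Verdict: the first failing condition is primal_feasibility -> primal.

primal


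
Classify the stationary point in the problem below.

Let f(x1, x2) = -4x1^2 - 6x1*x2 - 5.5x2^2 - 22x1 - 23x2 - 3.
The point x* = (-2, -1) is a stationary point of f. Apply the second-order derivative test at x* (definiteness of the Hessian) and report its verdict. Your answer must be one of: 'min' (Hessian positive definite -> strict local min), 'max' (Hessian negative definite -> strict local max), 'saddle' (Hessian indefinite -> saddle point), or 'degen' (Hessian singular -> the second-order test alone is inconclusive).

Compute the Hessian H = grad^2 f:
  H = [[-8, -6], [-6, -11]]
Verify stationarity: grad f(x*) = H x* + g = (0, 0).
Eigenvalues of H: -15.6847, -3.3153.
Both eigenvalues < 0, so H is negative definite -> x* is a strict local max.

max


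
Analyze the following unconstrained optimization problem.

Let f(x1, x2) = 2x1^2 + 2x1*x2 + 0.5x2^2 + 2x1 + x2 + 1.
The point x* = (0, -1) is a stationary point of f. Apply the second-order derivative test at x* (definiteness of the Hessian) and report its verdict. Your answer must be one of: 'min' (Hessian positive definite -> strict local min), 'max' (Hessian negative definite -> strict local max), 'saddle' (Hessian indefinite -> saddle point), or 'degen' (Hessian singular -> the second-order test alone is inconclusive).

Compute the Hessian H = grad^2 f:
  H = [[4, 2], [2, 1]]
Verify stationarity: grad f(x*) = H x* + g = (0, 0).
Eigenvalues of H: 0, 5.
H has a zero eigenvalue (singular; positive semidefinite but not definite), so H is neither positive definite, negative definite, nor indefinite. The second-order test alone is inconclusive -> degen.
(Indeed, f is constant along the null direction of H through x*, so x* is not a strict local extremum.)

degen


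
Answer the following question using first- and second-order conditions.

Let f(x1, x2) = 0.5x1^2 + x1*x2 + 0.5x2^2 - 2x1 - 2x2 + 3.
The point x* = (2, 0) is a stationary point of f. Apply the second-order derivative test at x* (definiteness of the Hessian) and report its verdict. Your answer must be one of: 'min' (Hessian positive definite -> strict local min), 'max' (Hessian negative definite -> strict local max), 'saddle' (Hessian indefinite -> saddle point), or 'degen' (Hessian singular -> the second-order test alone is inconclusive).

Compute the Hessian H = grad^2 f:
  H = [[1, 1], [1, 1]]
Verify stationarity: grad f(x*) = H x* + g = (0, 0).
Eigenvalues of H: 0, 2.
H has a zero eigenvalue (singular; positive semidefinite but not definite), so H is neither positive definite, negative definite, nor indefinite. The second-order test alone is inconclusive -> degen.
(Indeed, f is constant along the null direction of H through x*, so x* is not a strict local extremum.)

degen


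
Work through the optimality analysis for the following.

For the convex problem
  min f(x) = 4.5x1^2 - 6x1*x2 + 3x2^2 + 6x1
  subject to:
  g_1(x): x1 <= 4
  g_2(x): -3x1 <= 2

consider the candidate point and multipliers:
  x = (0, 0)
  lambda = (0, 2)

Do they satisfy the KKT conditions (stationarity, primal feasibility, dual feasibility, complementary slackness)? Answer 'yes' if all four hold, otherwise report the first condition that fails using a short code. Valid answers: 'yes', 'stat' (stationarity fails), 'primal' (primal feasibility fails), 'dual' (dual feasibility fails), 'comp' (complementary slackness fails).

Gradient of f: grad f(x) = Q x + c = (6, 0)
Constraint values g_i(x) = a_i^T x - b_i:
  g_1((0, 0)) = -4
  g_2((0, 0)) = -2
Stationarity residual: grad f(x) + sum_i lambda_i a_i = (0, 0)
  -> stationarity OK
Primal feasibility (all g_i <= 0): OK
Dual feasibility (all lambda_i >= 0): OK
Complementary slackness (lambda_i * g_i(x) = 0 for all i): FAILS

Verdict: the first failing condition is complementary_slackness -> comp.

comp


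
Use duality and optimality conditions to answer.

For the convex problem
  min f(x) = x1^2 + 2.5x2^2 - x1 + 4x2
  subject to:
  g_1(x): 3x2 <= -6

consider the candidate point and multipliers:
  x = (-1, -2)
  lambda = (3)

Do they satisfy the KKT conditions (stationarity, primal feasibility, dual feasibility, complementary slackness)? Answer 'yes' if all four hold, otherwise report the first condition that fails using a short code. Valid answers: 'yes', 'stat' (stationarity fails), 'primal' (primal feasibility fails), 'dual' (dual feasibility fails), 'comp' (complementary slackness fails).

Gradient of f: grad f(x) = Q x + c = (-3, -6)
Constraint values g_i(x) = a_i^T x - b_i:
  g_1((-1, -2)) = 0
Stationarity residual: grad f(x) + sum_i lambda_i a_i = (-3, 3)
  -> stationarity FAILS
Primal feasibility (all g_i <= 0): OK
Dual feasibility (all lambda_i >= 0): OK
Complementary slackness (lambda_i * g_i(x) = 0 for all i): OK

Verdict: the first failing condition is stationarity -> stat.

stat


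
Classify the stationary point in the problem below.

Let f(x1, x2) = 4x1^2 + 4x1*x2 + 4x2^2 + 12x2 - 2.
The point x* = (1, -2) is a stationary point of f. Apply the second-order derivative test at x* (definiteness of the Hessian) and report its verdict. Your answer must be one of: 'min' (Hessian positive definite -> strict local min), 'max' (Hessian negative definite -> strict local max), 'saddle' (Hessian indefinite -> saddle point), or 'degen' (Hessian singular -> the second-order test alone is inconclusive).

Compute the Hessian H = grad^2 f:
  H = [[8, 4], [4, 8]]
Verify stationarity: grad f(x*) = H x* + g = (0, 0).
Eigenvalues of H: 4, 12.
Both eigenvalues > 0, so H is positive definite -> x* is a strict local min.

min


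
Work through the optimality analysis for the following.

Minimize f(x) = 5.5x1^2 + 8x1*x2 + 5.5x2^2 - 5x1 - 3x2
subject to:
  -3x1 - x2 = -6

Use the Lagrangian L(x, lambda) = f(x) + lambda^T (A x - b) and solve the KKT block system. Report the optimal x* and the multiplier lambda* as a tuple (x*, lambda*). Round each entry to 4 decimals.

Form the Lagrangian:
  L(x, lambda) = (1/2) x^T Q x + c^T x + lambda^T (A x - b)
Stationarity (grad_x L = 0): Q x + c + A^T lambda = 0.
Primal feasibility: A x = b.

This gives the KKT block system:
  [ Q   A^T ] [ x     ]   [-c ]
  [ A    0  ] [ lambda ] = [ b ]

Solving the linear system:
  x*      = (2.3548, -1.0645)
  lambda* = (4.129)
  f(x*)   = 8.0968

x* = (2.3548, -1.0645), lambda* = (4.129)
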